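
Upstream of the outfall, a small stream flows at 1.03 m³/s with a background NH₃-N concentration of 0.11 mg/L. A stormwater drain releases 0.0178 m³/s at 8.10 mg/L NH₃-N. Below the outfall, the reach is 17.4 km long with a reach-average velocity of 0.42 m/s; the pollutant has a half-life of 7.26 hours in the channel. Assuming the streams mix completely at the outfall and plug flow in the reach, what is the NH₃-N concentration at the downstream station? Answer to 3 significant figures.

Flow-weighted average: C = (1.030·0.1100 + 0.01780·8.100) / 1.048 = 0.2575/1.048 = 0.2457 mg/L.
Travel time t = 17.4·1000 / 0.42 = 41430 s = 11.51 h.
Half-life 7.26 h → k = ln 2 / 7.26 = 0.09547 h⁻¹ = 2.291 d⁻¹.
After decay, C = 0.2457 × e^(−kt) = 0.2457 × 0.3333 = 0.08190 mg/L.

0.0819 mg/L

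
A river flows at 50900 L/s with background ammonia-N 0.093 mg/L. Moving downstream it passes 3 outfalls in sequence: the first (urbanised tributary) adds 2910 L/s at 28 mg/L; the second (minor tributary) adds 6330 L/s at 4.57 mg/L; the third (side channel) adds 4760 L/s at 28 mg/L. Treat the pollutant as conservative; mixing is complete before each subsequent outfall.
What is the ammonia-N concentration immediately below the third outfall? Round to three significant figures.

3.83 mg/L

Below outfall 1: Q → 53810 L/s, C = (50900·0.09300 + 2910·28.00)/53810 = 1.602 mg/L.
Below outfall 2: Q → 60140 L/s, C = (53810·1.602 + 6330·4.570)/60140 = 1.915 mg/L.
Below outfall 3: Q → 64900 L/s, C = (60140·1.915 + 4760·28.00)/64900 = 3.828 mg/L.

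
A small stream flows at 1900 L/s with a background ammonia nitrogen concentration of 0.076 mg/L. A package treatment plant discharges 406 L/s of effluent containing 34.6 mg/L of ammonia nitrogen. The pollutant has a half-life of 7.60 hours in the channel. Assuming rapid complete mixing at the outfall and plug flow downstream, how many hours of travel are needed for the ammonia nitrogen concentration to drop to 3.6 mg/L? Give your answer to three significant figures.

After mixing, C = (1900·0.07600 + 406.0·34.60) / 2306 = 14190/2306 = 6.154 mg/L.
Half-life 7.60 h → k = ln 2 / 7.60 = 0.09120 h⁻¹ = 2.189 d⁻¹.
6.154·exp(−k·t) = 3.6 → t = ln(6.154/3.6)/k = 21170 s = 5.879 h.

5.88 h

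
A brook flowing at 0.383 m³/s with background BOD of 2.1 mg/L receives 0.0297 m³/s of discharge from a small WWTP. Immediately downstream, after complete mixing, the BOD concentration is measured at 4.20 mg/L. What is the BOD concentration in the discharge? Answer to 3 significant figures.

Mass balance: 0.3830·2.100 + 0.02970·Cₑ = 0.4127·4.200
→ Cₑ = (0.4127·4.200 − 0.3830·2.100) / 0.02970 = 31.28 mg/L.

31.3 mg/L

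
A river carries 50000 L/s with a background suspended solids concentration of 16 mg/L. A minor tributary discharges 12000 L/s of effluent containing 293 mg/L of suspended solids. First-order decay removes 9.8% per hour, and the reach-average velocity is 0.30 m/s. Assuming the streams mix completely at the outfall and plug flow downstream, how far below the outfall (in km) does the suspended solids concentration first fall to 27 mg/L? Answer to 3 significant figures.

9.92 km

Mixed concentration C = ΣQC/ΣQ = (50000·16.00 + 12000·293.0) / 62000 = 4316000/62000 = 69.61 mg/L.
9.8%/h lost → k = −ln(1 − 0.098) = 0.1031 h⁻¹.
Set 69.61·exp(−k·t) = 27 → t = ln(69.61/27)/k = 33060 s = 9.183 h.
Distance = v·t = 0.30·33060 = 9917 m = 9.917 km.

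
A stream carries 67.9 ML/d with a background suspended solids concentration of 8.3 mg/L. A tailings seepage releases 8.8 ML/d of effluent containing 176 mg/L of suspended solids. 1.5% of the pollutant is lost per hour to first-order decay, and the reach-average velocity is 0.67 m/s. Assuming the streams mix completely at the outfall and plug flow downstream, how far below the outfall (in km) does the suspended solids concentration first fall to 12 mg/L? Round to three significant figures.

Conservation of mass: C = (67.90·8.300 + 8.800·176.0) / 76.70 = 2112/76.70 = 27.54 mg/L.
1.5%/h lost → k = −ln(1 − 0.015) = 0.01511 h⁻¹.
Set 27.54·exp(−k·t) = 12 → t = ln(27.54/12)/k = 197900 s = 54.97 h.
Distance = v·t = 0.67·197900 = 132600 m = 132.6 km.

133 km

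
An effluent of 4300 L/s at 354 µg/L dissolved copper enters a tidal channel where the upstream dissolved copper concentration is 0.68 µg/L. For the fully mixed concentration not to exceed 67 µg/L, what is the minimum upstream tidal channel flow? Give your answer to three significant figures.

Set C_mix = 67: (Q·0.6800 + 4300·354.0) / (Q + 4300) = 67
→ Q = 4300·(354.0 − 67)/(67 − 0.6800) = 18610 L/s.

18600 L/s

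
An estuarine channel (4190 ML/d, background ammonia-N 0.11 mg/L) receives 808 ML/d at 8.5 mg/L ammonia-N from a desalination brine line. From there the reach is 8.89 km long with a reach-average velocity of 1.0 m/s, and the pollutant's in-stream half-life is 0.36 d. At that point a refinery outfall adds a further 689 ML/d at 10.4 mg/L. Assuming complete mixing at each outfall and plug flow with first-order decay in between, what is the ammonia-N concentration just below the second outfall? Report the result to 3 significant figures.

Flow-weighted average: C = (4190·0.1100 + 808.0·8.500) / 4998 = 7329/4998 = 1.466 mg/L; combined flow 4998 ML/d.
Travel time t = 8.89·1000 / 1.0 = 8890 s = 2.469 h.
Half-life 0.36 d → k = ln 2 / 0.36 = 1.925 d⁻¹.
Decay over the reach: 1.466·exp(−kt) = 1.466·0.8203 = 1.203 mg/L.
Second outfall: C = (4998·1.203 + 689.0·10.40)/5687 = 2.317 mg/L.

2.32 mg/L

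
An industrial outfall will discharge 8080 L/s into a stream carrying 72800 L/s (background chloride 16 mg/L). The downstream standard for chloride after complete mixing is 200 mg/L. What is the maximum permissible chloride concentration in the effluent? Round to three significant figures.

1860 mg/L

At the limit, (Qr·Cr + Qe·Cₑ)/(Qr + Qe) = 200:
Cₑ = (80880·200 − 72800·16.00) / 8080 = 1858 mg/L.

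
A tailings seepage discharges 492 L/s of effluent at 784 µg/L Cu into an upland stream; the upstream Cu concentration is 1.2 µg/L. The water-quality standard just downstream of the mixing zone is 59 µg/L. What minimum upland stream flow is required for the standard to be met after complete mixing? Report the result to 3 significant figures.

6170 L/s

Set C_mix = 59: (Q·1.200 + 492.0·784.0) / (Q + 492.0) = 59
→ Q = 492.0·(784.0 − 59)/(59 − 1.200) = 6171 L/s.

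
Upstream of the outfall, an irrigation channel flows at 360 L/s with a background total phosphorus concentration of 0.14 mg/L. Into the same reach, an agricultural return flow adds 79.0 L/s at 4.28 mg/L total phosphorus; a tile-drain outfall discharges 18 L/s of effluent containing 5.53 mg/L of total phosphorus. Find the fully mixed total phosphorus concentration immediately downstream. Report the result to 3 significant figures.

After mixing, C = (360.0·0.1400 + 79.00·4.280 + 18.00·5.530) / 457.0 = 488.1/457.0 = 1.068 mg/L.

1.07 mg/L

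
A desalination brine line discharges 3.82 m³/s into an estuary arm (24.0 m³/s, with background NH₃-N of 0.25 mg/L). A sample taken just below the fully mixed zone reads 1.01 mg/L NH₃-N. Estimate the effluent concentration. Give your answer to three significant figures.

Mass balance: 24.00·0.2500 + 3.820·Cₑ = 27.82·1.010
→ Cₑ = (27.82·1.010 − 24.00·0.2500) / 3.820 = 5.785 mg/L.

5.78 mg/L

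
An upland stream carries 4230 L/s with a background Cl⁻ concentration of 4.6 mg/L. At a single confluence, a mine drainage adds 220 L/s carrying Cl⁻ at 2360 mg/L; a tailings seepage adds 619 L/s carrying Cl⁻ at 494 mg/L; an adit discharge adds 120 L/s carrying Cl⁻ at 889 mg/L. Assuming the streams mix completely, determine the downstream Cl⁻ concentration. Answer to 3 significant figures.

183 mg/L

Mass balance: C = (4230·4.600 + 220.0·2360 + 619.0·494.0 + 120.0·889.0) / 5189 = 951100/5189 = 183.3 mg/L.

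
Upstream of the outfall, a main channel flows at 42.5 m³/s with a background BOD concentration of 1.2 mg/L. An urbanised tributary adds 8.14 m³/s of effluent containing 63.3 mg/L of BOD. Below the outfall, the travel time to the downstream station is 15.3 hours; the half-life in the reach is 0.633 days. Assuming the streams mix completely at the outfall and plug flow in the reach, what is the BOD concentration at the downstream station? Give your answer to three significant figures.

5.56 mg/L

Flow-weighted average: C = (42.50·1.200 + 8.140·63.30) / 50.64 = 566.3/50.64 = 11.18 mg/L.
Half-life 0.633 d → k = ln 2 / 0.633 = 1.095 d⁻¹.
Decay over the reach: 11.18·exp(−kt) = 11.18·0.4975 = 5.564 mg/L.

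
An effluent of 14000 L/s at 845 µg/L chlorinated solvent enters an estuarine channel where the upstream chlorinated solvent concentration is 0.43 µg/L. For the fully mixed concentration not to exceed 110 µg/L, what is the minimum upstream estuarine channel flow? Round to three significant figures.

93900 L/s

Set C_mix = 110: (Q·0.4300 + 14000·845.0) / (Q + 14000) = 110
→ Q = 14000·(845.0 − 110)/(110 − 0.4300) = 93910 L/s.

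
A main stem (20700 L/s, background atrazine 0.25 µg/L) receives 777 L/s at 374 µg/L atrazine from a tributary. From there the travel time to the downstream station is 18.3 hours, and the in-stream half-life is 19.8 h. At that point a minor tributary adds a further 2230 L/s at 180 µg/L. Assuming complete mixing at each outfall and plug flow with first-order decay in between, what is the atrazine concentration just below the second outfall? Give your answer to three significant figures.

Mass balance: C = (20700·0.2500 + 777.0·374.0) / 21480 = 295800/21480 = 13.77 µg/L; combined flow 21480 L/s.
Half-life 19.8 h → k = ln 2 / 19.8 = 0.03501 h⁻¹ = 0.8402 d⁻¹.
Decay over the reach: 13.77·exp(−kt) = 13.77·0.5270 = 7.257 µg/L.
At the second outfall, C = (21480·7.257 + 2230·180.0) / (21480 + 2230) = 23.51 µg/L.

23.5 µg/L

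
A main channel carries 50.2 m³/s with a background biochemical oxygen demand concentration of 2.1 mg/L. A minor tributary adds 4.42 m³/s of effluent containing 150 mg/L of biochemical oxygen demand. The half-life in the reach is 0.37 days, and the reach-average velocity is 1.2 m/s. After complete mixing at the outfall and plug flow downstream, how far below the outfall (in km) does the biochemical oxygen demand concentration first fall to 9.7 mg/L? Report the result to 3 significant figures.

After mixing, C = (50.20·2.100 + 4.420·150.0) / 54.62 = 768.4/54.62 = 14.07 mg/L.
Half-life 0.37 d → k = ln 2 / 0.37 = 1.873 d⁻¹.
Set 14.07·exp(−k·t) = 9.7 → t = ln(14.07/9.7)/k = 17150 s = 4.763 h.
Distance = v·t = 1.2·17150 = 20580 m = 20.58 km.

20.6 km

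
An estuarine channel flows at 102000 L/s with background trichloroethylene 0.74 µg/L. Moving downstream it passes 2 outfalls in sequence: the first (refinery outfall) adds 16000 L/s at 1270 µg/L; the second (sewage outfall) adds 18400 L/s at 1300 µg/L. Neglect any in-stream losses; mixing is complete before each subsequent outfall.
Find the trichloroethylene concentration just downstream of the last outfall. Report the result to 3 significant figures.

After outfall 1: Q = 102000 + 16000 = 118000 L/s; C = (102000·0.7400 + 16000·1270)/118000 = 172.8 µg/L.
After outfall 2: Q = 118000 + 18400 = 136400 L/s; C = (118000·172.8 + 18400·1300)/136400 = 324.9 µg/L.

325 µg/L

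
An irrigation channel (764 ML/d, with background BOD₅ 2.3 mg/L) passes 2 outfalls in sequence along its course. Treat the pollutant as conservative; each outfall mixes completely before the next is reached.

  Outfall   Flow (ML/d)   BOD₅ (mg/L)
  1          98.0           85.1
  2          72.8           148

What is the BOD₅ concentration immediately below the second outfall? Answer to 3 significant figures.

After outfall 1: Q = 764.0 + 98.00 = 862.0 ML/d; C = (764.0·2.300 + 98.00·85.10)/862.0 = 11.71 mg/L.
After outfall 2: Q = 862.0 + 72.80 = 934.8 ML/d; C = (862.0·11.71 + 72.80·148.0)/934.8 = 22.33 mg/L.

22.3 mg/L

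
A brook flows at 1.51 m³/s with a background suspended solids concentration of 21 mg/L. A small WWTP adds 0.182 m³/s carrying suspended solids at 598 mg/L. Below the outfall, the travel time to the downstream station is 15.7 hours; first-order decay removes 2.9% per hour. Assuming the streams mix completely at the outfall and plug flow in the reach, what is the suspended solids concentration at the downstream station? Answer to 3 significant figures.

Mass balance: C = (1.510·21.00 + 0.1820·598.0) / 1.692 = 140.5/1.692 = 83.07 mg/L.
2.9%/h lost → k = −ln(1 − 0.029) = 0.02943 h⁻¹.
Decay over the reach: 83.07·exp(−kt) = 83.07·0.6300 = 52.33 mg/L.

52.3 mg/L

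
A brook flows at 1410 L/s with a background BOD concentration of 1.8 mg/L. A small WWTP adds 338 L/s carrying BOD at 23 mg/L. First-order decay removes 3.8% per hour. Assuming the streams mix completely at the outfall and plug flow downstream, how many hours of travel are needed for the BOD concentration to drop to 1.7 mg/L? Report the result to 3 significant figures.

32.1 h

Conservation of mass: C = (1410·1.800 + 338.0·23.00) / 1748 = 10310/1748 = 5.899 mg/L.
3.8%/h lost → k = −ln(1 − 0.038) = 0.03874 h⁻¹.
5.899·exp(−k·t) = 1.7 → t = ln(5.899/1.7)/k = 115600 s = 32.12 h.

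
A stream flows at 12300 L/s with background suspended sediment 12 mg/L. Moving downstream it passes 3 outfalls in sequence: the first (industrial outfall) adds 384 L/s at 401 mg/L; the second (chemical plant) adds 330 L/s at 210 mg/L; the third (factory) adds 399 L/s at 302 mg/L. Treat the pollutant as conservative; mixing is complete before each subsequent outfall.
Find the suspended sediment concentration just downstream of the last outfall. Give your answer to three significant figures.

36.6 mg/L

Below outfall 1: Q → 12680 L/s, C = (12300·12.00 + 384.0·401.0)/12680 = 23.78 mg/L.
Below outfall 2: Q → 13010 L/s, C = (12680·23.78 + 330.0·210.0)/13010 = 28.50 mg/L.
Below outfall 3: Q → 13410 L/s, C = (13010·28.50 + 399.0·302.0)/13410 = 36.63 mg/L.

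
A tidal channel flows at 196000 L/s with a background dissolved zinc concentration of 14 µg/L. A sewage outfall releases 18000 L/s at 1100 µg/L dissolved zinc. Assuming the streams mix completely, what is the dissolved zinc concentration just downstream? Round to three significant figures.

Conservation of mass: C = (196000·14.00 + 18000·1100) / 214000 = 22540000/214000 = 105.3 µg/L.

105 µg/L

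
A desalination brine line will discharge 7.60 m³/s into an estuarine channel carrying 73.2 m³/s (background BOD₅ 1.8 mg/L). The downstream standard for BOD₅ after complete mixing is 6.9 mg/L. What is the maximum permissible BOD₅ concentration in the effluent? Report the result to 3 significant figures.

At the limit, (Qr·Cr + Qe·Cₑ)/(Qr + Qe) = 6.9:
Cₑ = (80.80·6.9 − 73.20·1.800) / 7.600 = 56.02 mg/L.

56.0 mg/L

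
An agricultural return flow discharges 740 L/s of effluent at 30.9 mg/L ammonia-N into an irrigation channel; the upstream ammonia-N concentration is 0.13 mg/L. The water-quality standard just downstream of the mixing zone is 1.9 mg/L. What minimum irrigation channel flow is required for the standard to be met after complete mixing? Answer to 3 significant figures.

Set C_mix = 1.9: (Q·0.1300 + 740.0·30.90) / (Q + 740.0) = 1.9
→ Q = 740.0·(30.90 − 1.9)/(1.9 − 0.1300) = 12120 L/s.

12100 L/s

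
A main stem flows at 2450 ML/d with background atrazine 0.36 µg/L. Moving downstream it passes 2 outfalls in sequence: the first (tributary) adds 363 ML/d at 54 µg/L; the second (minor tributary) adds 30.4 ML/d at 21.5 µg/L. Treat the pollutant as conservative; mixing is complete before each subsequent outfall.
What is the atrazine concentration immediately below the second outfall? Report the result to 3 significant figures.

7.43 µg/L

After outfall 1: Q = 2450 + 363.0 = 2813 ML/d; C = (2450·0.3600 + 363.0·54.00)/2813 = 7.282 µg/L.
After outfall 2: Q = 2813 + 30.40 = 2843 ML/d; C = (2813·7.282 + 30.40·21.50)/2843 = 7.434 µg/L.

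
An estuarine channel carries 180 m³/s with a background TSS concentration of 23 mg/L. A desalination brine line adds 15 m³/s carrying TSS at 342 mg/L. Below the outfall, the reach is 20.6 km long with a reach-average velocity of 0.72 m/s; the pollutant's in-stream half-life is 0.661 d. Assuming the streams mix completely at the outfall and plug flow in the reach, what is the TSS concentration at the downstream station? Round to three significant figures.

After mixing, C = (180.0·23.00 + 15.00·342.0) / 195.0 = 9270/195.0 = 47.54 mg/L.
Travel time t = 20.6·1000 / 0.72 = 28610 s = 7.948 h.
Half-life 0.661 d → k = ln 2 / 0.661 = 1.049 d⁻¹.
First-order decay: C = 47.54·exp(−k·t) = 47.54·0.7066 = 33.59 mg/L.

33.6 mg/L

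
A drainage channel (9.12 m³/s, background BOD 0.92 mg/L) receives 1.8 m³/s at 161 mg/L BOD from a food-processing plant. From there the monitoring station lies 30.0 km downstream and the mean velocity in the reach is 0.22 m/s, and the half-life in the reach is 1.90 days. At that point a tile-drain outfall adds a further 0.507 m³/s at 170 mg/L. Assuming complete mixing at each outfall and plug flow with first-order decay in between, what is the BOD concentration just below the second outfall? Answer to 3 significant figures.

Flow-weighted average: C = (9.120·0.9200 + 1.800·161.0) / 10.92 = 298.2/10.92 = 27.31 mg/L; combined flow 10.92 m³/s.
Travel time t = 30.0·1000 / 0.22 = 136400 s = 37.88 h.
Half-life 1.90 d → k = ln 2 / 1.90 = 0.3648 d⁻¹.
After decay, C = 27.31 × e^(−kt) = 27.31 × 0.5623 = 15.35 mg/L.
Second outfall: C = (10.92·15.35 + 0.5070·170.0)/11.43 = 22.22 mg/L.

22.2 mg/L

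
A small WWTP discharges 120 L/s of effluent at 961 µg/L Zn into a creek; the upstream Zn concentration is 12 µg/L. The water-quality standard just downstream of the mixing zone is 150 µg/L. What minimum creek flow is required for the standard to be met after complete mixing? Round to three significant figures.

705 L/s

Set C_mix = 150: (Q·12.00 + 120.0·961.0) / (Q + 120.0) = 150
→ Q = 120.0·(961.0 − 150)/(150 − 12.00) = 705.2 L/s.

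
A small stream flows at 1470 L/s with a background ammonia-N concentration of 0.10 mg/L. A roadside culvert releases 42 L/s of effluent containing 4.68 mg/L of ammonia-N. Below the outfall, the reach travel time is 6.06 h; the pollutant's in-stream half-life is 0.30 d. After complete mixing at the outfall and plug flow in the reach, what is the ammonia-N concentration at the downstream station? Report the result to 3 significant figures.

0.127 mg/L

Mass balance: C = (1470·0.1000 + 42.00·4.680) / 1512 = 343.6/1512 = 0.2272 mg/L.
Half-life 0.30 d → k = ln 2 / 0.30 = 2.310 d⁻¹.
Decay over the reach: 0.2272·exp(−kt) = 0.2272·0.5580 = 0.1268 mg/L.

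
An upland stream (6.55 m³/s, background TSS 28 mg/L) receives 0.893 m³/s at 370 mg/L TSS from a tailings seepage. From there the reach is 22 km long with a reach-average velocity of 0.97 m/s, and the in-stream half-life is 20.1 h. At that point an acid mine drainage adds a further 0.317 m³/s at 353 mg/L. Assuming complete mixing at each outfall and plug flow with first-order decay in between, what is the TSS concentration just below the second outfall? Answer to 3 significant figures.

67.7 mg/L

Flow-weighted average: C = (6.550·28.00 + 0.8930·370.0) / 7.443 = 513.8/7.443 = 69.03 mg/L; combined flow 7.443 m³/s.
Travel time t = 22·1000 / 0.97 = 22680 s = 6.300 h.
Half-life 20.1 h → k = ln 2 / 20.1 = 0.03448 h⁻¹ = 0.8276 d⁻¹.
Decay over the reach: 69.03·exp(−kt) = 69.03·0.8047 = 55.55 mg/L.
At the second outfall, C = (7.443·55.55 + 0.3170·353.0) / (7.443 + 0.3170) = 67.70 mg/L.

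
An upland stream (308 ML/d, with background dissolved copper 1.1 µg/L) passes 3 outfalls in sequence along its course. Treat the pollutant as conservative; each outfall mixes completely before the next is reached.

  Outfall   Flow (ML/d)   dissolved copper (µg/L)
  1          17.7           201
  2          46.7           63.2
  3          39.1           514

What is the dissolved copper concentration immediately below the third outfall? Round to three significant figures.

65.5 µg/L

Below outfall 1: Q → 325.7 ML/d, C = (308.0·1.100 + 17.70·201.0)/325.7 = 11.96 µg/L.
Below outfall 2: Q → 372.4 ML/d, C = (325.7·11.96 + 46.70·63.20)/372.4 = 18.39 µg/L.
Below outfall 3: Q → 411.5 ML/d, C = (372.4·18.39 + 39.10·514.0)/411.5 = 65.48 µg/L.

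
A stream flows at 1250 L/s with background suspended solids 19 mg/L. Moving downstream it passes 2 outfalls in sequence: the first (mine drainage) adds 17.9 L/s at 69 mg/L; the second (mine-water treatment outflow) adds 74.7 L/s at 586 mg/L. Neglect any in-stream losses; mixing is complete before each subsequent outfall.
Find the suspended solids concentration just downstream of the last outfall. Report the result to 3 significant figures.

Below outfall 1: Q → 1268 L/s, C = (1250·19.00 + 17.90·69.00)/1268 = 19.71 mg/L.
Below outfall 2: Q → 1343 L/s, C = (1268·19.71 + 74.70·586.0)/1343 = 51.21 mg/L.

51.2 mg/L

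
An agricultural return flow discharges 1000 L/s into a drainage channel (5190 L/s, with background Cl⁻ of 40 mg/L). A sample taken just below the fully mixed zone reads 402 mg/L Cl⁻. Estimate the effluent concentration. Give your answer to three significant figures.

2280 mg/L

Mass balance: 5190·40.00 + 1000·Cₑ = 6190·402.0
→ Cₑ = (6190·402.0 − 5190·40.00) / 1000 = 2281 mg/L.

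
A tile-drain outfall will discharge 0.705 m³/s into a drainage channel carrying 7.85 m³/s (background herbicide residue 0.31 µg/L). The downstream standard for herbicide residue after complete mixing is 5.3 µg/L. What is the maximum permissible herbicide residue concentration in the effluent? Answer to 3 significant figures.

At the limit, (Qr·Cr + Qe·Cₑ)/(Qr + Qe) = 5.3:
Cₑ = (8.555·5.3 − 7.850·0.3100) / 0.7050 = 60.86 µg/L.

60.9 µg/L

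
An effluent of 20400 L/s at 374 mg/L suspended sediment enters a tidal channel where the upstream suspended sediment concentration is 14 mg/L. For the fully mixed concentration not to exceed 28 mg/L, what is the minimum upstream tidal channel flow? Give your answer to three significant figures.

504000 L/s

Set C_mix = 28: (Q·14.00 + 20400·374.0) / (Q + 20400) = 28
→ Q = 20400·(374.0 − 28)/(28 − 14.00) = 504200 L/s.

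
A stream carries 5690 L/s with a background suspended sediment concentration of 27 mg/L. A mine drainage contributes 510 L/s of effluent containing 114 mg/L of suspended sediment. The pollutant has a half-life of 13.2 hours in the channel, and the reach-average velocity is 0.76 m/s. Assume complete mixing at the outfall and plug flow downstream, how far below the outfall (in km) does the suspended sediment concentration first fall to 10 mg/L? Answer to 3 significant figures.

After mixing, C = (5690·27.00 + 510.0·114.0) / 6200 = 211800/6200 = 34.16 mg/L.
Half-life 13.2 h → k = ln 2 / 13.2 = 0.05251 h⁻¹ = 1.260 d⁻¹.
Set 34.16·exp(−k·t) = 10 → t = ln(34.16/10)/k = 84210 s = 23.39 h.
Distance = v·t = 0.76·84210 = 64000 m = 64.00 km.

64.0 km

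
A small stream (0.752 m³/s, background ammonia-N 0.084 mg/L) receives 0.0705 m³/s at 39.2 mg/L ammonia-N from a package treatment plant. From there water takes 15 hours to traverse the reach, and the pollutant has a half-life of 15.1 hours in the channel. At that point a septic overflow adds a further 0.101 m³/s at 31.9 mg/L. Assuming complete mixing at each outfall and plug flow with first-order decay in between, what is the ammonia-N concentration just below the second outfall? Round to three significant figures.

Mass balance: C = (0.7520·0.08400 + 0.07050·39.20) / 0.8225 = 2.827/0.8225 = 3.437 mg/L; combined flow 0.8225 m³/s.
Half-life 15.1 h → k = ln 2 / 15.1 = 0.04590 h⁻¹ = 1.102 d⁻¹.
First-order decay: C = 3.437·exp(−k·t) = 3.437·0.5023 = 1.726 mg/L.
Second outfall: C = (0.8225·1.726 + 0.1010·31.90)/0.9235 = 5.026 mg/L.

5.03 mg/L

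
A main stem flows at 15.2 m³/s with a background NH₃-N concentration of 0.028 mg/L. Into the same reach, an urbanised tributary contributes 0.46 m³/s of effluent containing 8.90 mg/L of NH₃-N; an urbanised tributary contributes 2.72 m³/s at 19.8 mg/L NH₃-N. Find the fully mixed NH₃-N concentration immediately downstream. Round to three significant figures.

3.18 mg/L

Conservation of mass: C = (15.20·0.02800 + 0.4600·8.900 + 2.720·19.80) / 18.38 = 58.38/18.38 = 3.176 mg/L.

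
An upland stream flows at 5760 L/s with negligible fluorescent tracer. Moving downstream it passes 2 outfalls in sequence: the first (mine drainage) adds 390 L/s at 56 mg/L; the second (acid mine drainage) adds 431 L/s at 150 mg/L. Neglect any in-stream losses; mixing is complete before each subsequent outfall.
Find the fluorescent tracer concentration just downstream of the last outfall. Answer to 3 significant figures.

13.1 mg/L

Below outfall 1: Q → 6150 L/s, C = (5760·0 + 390.0·56.00)/6150 = 3.551 mg/L.
Below outfall 2: Q → 6581 L/s, C = (6150·3.551 + 431.0·150.0)/6581 = 13.14 mg/L.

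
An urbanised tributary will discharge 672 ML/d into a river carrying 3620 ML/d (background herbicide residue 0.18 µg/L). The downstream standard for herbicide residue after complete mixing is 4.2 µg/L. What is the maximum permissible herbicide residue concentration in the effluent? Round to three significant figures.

At the limit, (Qr·Cr + Qe·Cₑ)/(Qr + Qe) = 4.2:
Cₑ = (4292·4.2 − 3620·0.1800) / 672.0 = 25.86 µg/L.

25.9 µg/L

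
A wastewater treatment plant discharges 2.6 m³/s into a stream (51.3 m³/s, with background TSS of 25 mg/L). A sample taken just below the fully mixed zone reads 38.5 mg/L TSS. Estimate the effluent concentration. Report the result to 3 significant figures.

305 mg/L

Mass balance: 51.30·25.00 + 2.600·Cₑ = 53.90·38.50
→ Cₑ = (53.90·38.50 − 51.30·25.00) / 2.600 = 304.9 mg/L.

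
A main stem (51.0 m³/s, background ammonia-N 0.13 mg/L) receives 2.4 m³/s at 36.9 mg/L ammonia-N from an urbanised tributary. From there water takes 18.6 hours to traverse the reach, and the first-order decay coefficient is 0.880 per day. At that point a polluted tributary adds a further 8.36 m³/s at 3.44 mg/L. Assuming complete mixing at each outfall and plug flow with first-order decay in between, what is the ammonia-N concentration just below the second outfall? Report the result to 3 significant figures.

1.24 mg/L

Conservation of mass: C = (51.00·0.1300 + 2.400·36.90) / 53.40 = 95.19/53.40 = 1.783 mg/L; combined flow 53.40 m³/s.
First-order decay: C = 1.783·exp(−k·t) = 1.783·0.5056 = 0.9013 mg/L.
At the second outfall, C = (53.40·0.9013 + 8.360·3.440) / (53.40 + 8.360) = 1.245 mg/L.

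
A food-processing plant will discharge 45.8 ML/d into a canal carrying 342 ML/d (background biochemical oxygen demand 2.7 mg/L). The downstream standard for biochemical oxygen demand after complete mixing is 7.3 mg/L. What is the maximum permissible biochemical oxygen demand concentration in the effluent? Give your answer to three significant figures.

At the limit, (Qr·Cr + Qe·Cₑ)/(Qr + Qe) = 7.3:
Cₑ = (387.8·7.3 − 342.0·2.700) / 45.80 = 41.65 mg/L.

41.6 mg/L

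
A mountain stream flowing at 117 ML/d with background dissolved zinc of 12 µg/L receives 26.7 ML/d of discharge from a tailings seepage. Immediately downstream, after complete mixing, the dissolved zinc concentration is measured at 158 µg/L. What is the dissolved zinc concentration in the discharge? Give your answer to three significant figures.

Mass balance: 117.0·12.00 + 26.70·Cₑ = 143.7·158.0
→ Cₑ = (143.7·158.0 − 117.0·12.00) / 26.70 = 797.8 µg/L.

798 µg/L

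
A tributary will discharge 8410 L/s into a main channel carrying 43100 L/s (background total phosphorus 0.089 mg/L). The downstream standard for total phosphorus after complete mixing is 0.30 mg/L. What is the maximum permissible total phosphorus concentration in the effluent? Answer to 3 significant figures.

1.38 mg/L

At the limit, (Qr·Cr + Qe·Cₑ)/(Qr + Qe) = 0.30:
Cₑ = (51510·0.30 − 43100·0.08900) / 8410 = 1.381 mg/L.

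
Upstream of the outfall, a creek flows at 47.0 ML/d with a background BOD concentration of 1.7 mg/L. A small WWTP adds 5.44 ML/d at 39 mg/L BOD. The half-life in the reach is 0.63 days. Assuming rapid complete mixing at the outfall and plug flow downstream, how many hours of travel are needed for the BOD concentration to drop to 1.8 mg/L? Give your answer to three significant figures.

24.6 h

After mixing, C = (47.00·1.700 + 5.440·39.00) / 52.44 = 292.1/52.44 = 5.569 mg/L.
Half-life 0.63 d → k = ln 2 / 0.63 = 1.100 d⁻¹.
5.569·exp(−k·t) = 1.8 → t = ln(5.569/1.8)/k = 88700 s = 24.64 h.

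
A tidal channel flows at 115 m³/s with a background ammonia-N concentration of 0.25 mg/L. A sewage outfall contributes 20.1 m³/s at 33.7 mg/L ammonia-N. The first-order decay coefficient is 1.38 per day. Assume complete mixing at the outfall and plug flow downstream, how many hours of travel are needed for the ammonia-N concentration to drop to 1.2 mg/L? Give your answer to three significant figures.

Flow-weighted average: C = (115.0·0.2500 + 20.10·33.70) / 135.1 = 706.1/135.1 = 5.227 mg/L.
5.227·exp(−k·t) = 1.2 → t = ln(5.227/1.2)/k = 92130 s = 25.59 h.

25.6 h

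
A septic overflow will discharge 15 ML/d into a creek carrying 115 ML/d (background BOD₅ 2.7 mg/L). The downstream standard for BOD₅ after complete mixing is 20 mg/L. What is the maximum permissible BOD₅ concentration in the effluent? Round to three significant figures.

153 mg/L

At the limit, (Qr·Cr + Qe·Cₑ)/(Qr + Qe) = 20:
Cₑ = (130.0·20 − 115.0·2.700) / 15.00 = 152.6 mg/L.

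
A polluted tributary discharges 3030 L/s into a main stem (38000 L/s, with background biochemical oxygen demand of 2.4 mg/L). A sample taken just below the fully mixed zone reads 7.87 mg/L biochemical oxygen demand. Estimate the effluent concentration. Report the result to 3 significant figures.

76.5 mg/L

Mass balance: 38000·2.400 + 3030·Cₑ = 41030·7.870
→ Cₑ = (41030·7.870 − 38000·2.400) / 3030 = 76.47 mg/L.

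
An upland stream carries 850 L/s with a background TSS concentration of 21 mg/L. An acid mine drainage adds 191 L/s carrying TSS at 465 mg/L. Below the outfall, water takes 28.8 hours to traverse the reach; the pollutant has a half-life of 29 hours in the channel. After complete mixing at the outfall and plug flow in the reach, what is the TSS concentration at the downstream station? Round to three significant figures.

Mass balance: C = (850.0·21.00 + 191.0·465.0) / 1041 = 106700/1041 = 102.5 mg/L.
Half-life 29 h → k = ln 2 / 29 = 0.02390 h⁻¹ = 0.5736 d⁻¹.
Applying C = C₀e^(−kt): 102.5 × 0.5024 = 51.48 mg/L.

51.5 mg/L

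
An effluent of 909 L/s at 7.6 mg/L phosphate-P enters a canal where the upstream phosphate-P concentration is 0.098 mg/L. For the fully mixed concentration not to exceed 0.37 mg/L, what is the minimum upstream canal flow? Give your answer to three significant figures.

24200 L/s

Set C_mix = 0.37: (Q·0.09800 + 909.0·7.600) / (Q + 909.0) = 0.37
→ Q = 909.0·(7.600 − 0.37)/(0.37 − 0.09800) = 24160 L/s.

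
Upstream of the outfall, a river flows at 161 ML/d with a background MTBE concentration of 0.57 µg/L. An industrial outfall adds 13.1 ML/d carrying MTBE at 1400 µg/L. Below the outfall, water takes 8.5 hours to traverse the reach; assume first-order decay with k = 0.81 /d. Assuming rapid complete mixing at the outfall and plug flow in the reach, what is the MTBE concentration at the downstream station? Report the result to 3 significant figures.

79.5 µg/L

Conservation of mass: C = (161.0·0.5700 + 13.10·1400) / 174.1 = 18430/174.1 = 105.9 µg/L.
Decay over the reach: 105.9·exp(−kt) = 105.9·0.7506 = 79.47 µg/L.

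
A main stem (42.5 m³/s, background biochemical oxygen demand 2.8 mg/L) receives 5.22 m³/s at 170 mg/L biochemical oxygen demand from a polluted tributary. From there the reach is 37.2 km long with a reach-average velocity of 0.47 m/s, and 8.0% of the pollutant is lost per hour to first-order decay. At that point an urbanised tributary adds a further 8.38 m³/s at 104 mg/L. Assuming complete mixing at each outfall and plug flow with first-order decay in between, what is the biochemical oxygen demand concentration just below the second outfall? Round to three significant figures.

Flow-weighted average: C = (42.50·2.800 + 5.220·170.0) / 47.72 = 1006/47.72 = 21.09 mg/L; combined flow 47.72 m³/s.
Travel time t = 37.2·1000 / 0.47 = 79150 s = 21.99 h.
8.0%/h lost → k = −ln(1 − 0.08) = 0.08338 h⁻¹.
Applying C = C₀e^(−kt): 21.09 × 0.1599 = 3.372 mg/L.
At the second outfall, C = (47.72·3.372 + 8.380·104.0) / (47.72 + 8.380) = 18.40 mg/L.

18.4 mg/L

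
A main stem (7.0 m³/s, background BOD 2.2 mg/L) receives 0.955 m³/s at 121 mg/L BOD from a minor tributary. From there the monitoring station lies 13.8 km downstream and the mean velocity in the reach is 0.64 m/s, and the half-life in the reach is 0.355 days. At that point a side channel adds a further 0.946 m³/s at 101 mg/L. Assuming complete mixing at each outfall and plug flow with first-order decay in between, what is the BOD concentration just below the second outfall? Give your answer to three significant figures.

Flow-weighted average: C = (7.000·2.200 + 0.9550·121.0) / 7.955 = 131.0/7.955 = 16.46 mg/L; combined flow 7.955 m³/s.
Travel time t = 13.8·1000 / 0.64 = 21560 s = 5.990 h.
Half-life 0.355 d → k = ln 2 / 0.355 = 1.953 d⁻¹.
After decay, C = 16.46 × e^(−kt) = 16.46 × 0.6143 = 10.11 mg/L.
Second outfall: C = (7.955·10.11 + 0.9460·101.0)/8.901 = 19.77 mg/L.

19.8 mg/L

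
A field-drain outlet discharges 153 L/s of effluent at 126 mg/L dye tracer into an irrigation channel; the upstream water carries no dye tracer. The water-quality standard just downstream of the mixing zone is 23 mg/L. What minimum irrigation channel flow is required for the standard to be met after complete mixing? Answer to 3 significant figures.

Set C_mix = 23: (Q·0 + 153.0·126.0) / (Q + 153.0) = 23
→ Q = 153.0·(126.0 − 23)/(23 − 0) = 685.2 L/s.

685 L/s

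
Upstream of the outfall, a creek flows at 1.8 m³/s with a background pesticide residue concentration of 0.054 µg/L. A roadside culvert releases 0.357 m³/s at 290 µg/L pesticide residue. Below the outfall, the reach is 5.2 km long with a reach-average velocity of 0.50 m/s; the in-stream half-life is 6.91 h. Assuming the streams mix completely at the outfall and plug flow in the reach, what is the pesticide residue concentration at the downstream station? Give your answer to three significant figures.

36.0 µg/L

After mixing, C = (1.800·0.05400 + 0.3570·290.0) / 2.157 = 103.6/2.157 = 48.04 µg/L.
Travel time t = 5.2·1000 / 0.50 = 10400 s = 2.889 h.
Half-life 6.91 h → k = ln 2 / 6.91 = 0.1003 h⁻¹ = 2.407 d⁻¹.
Applying C = C₀e^(−kt): 48.04 × 0.7484 = 35.96 µg/L.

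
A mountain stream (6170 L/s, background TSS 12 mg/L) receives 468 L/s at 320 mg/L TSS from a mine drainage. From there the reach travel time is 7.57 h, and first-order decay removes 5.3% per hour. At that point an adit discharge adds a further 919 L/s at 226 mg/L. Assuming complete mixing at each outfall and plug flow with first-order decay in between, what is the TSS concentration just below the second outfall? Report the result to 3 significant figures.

47.1 mg/L

Flow-weighted average: C = (6170·12.00 + 468.0·320.0) / 6638 = 223800/6638 = 33.71 mg/L; combined flow 6638 L/s.
5.3%/h lost → k = −ln(1 − 0.053) = 0.05446 h⁻¹.
Applying C = C₀e^(−kt): 33.71 × 0.6622 = 22.33 mg/L.
At the second outfall, C = (6638·22.33 + 919.0·226.0) / (6638 + 919.0) = 47.09 mg/L.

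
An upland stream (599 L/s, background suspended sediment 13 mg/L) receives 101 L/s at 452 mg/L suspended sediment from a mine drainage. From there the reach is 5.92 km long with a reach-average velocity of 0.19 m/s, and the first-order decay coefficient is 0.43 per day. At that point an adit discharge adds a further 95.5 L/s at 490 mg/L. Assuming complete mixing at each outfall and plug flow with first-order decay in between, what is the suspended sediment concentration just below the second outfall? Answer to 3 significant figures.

Flow-weighted average: C = (599.0·13.00 + 101.0·452.0) / 700.0 = 53440/700.0 = 76.34 mg/L; combined flow 700.0 L/s.
Travel time t = 5.92·1000 / 0.19 = 31160 s = 8.655 h.
After decay, C = 76.34 × e^(−kt) = 76.34 × 0.8564 = 65.38 mg/L.
At the second outfall, C = (700.0·65.38 + 95.50·490.0) / (700.0 + 95.50) = 116.4 mg/L.

116 mg/L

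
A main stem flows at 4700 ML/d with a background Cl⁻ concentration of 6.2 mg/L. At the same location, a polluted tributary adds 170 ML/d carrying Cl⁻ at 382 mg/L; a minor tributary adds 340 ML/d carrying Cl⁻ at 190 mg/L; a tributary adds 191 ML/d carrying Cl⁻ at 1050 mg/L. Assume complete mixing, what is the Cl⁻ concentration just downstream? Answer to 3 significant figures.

Flow-weighted average: C = (4700·6.200 + 170.0·382.0 + 340.0·190.0 + 191.0·1050) / 5401 = 359200/5401 = 66.51 mg/L.

66.5 mg/L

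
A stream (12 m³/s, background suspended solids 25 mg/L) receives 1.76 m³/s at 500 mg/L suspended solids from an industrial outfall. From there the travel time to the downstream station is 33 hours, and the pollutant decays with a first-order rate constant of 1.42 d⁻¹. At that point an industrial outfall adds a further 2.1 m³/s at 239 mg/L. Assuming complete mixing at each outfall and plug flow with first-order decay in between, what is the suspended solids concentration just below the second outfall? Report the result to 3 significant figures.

Flow-weighted average: C = (12.00·25.00 + 1.760·500.0) / 13.76 = 1180/13.76 = 85.76 mg/L; combined flow 13.76 m³/s.
Applying C = C₀e^(−kt): 85.76 × 0.1419 = 12.17 mg/L.
At the second outfall, C = (13.76·12.17 + 2.100·239.0) / (13.76 + 2.100) = 42.20 mg/L.

42.2 mg/L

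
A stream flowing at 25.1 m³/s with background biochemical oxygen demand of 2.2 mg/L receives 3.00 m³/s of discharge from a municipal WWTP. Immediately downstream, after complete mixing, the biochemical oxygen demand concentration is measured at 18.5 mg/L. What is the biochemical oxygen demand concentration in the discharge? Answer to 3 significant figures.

Mass balance: 25.10·2.200 + 3.000·Cₑ = 28.10·18.50
→ Cₑ = (28.10·18.50 − 25.10·2.200) / 3.000 = 154.9 mg/L.

155 mg/L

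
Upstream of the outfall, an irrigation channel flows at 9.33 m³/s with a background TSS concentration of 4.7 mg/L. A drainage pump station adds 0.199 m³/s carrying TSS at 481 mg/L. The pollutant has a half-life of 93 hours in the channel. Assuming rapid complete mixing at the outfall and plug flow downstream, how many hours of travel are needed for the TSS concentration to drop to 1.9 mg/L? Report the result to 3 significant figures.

274 h

Conservation of mass: C = (9.330·4.700 + 0.1990·481.0) / 9.529 = 139.6/9.529 = 14.65 mg/L.
Half-life 93 h → k = ln 2 / 93 = 0.007453 h⁻¹ = 0.1789 d⁻¹.
14.65·exp(−k·t) = 1.9 → t = ln(14.65/1.9)/k = 986500 s = 274.0 h.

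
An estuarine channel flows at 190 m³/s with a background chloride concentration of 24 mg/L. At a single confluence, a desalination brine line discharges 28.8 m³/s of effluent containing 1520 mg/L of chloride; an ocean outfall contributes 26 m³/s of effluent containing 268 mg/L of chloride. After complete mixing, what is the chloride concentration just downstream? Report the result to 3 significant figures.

Mass balance: C = (190.0·24.00 + 28.80·1520 + 26.00·268.0) / 244.8 = 55300/244.8 = 225.9 mg/L.

226 mg/L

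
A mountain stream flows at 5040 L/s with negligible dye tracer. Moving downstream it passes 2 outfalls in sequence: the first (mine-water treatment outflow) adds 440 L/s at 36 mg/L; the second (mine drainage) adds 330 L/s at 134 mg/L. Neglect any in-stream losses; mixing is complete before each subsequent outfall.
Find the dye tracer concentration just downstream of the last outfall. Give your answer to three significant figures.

Outfall 1: combined Q = 5480 L/s; C = (5040·0 + 440.0·36.00)/5480 = 2.891 mg/L.
Outfall 2: combined Q = 5810 L/s; C = (5480·2.891 + 330.0·134.0)/5810 = 10.34 mg/L.

10.3 mg/L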